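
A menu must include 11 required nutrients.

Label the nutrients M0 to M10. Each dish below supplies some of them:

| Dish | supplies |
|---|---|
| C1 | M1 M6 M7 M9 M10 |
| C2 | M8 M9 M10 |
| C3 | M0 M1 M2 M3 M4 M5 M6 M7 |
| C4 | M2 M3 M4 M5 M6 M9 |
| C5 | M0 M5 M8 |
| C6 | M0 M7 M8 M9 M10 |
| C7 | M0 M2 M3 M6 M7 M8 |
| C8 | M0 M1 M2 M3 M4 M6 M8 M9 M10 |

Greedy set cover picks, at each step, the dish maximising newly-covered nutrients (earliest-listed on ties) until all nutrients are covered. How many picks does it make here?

2

Greedy: pick C8 (covers 9 new) → pick C3 (covers 2 new). Total picks: 2.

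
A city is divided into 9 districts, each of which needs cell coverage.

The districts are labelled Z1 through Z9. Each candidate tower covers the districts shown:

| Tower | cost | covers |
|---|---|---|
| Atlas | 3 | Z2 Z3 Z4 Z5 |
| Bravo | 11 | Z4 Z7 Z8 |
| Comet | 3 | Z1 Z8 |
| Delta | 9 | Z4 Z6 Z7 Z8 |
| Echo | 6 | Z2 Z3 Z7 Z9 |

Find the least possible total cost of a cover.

21

Atlas, Comet, Delta, Echo together cover every district (Atlas ∪ Comet ∪ Delta ∪ Echo = {Z1, Z2, Z3, Z4, Z5, Z6, Z7, Z8, Z9}); total cost 3 + 3 + 9 + 6 = 21.
No covering selection has total cost below 21.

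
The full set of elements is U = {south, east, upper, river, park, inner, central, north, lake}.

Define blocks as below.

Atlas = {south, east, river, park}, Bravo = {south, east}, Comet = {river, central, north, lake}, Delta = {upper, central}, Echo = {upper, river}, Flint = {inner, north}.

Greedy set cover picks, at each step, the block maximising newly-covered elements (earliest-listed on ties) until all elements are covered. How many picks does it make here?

4

Greedy: pick Atlas (covers 4 new) → pick Comet (covers 3 new) → pick Delta (covers 1 new) → pick Flint (covers 1 new). Total picks: 4.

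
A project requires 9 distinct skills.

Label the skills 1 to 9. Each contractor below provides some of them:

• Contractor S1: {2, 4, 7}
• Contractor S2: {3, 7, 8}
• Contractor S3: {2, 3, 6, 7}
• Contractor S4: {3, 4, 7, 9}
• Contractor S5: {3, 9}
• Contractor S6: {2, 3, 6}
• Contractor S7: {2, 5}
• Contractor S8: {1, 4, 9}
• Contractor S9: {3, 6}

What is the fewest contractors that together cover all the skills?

4

S2 and S3 and S7 and S8 together: S2 ∪ S3 ∪ S7 ∪ S8 = {1, 2, 3, 4, 5, 6, 7, 8, 9} — every skill is covered.
No 3 of the 9 contractors cover everything (all 84 combinations miss at least one skill), so 4 is optimal.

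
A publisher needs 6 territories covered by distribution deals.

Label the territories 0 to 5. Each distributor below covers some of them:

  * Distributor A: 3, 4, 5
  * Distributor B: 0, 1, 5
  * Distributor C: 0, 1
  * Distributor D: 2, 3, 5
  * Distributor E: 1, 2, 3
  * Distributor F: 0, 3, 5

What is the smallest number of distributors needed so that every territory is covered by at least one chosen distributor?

3

A and E and F together: A ∪ E ∪ F = {0, 1, 2, 3, 4, 5} — every territory is covered.
Only A contains 4, so A is forced; the remaining 3 territories need at least 2 more distributors (each remaining distributor adds at most 2) — so at least 3 distributors are needed, and 3 is optimal.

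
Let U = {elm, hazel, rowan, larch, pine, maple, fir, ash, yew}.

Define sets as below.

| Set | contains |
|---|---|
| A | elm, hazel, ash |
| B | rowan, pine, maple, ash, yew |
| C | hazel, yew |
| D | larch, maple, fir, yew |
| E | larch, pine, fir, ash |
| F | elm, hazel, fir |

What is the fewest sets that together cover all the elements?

A and B and E together: A ∪ B ∪ E = {elm, hazel, rowan, larch, pine, maple, fir, ash, yew} — every element is covered.
Only B contains rowan, so B is forced; the remaining 4 elements need at least 2 more sets (each remaining set adds at most 3) — so at least 3 sets are needed, and 3 is optimal.

3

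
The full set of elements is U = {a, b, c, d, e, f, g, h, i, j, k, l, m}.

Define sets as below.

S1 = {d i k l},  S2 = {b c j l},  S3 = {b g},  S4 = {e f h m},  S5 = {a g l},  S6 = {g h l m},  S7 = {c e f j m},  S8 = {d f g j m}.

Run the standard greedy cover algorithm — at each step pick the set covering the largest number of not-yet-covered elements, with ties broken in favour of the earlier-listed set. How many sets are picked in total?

5

Greedy: pick S7 (covers 5 new) → pick S1 (covers 4 new) → pick S3 (covers 2 new) → pick S4 (covers 1 new) → pick S5 (covers 1 new). Total picks: 5.
(The true minimum cover uses only 4 sets, so greedy is not optimal here.)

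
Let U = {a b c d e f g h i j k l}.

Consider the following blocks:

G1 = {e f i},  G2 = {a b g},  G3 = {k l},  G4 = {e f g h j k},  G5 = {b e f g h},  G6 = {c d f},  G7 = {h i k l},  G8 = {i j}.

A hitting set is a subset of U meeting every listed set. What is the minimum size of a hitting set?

The 4 elements {a, f, i, l} hit every block.
The blocks G2, G3, G6, G8 are pairwise disjoint, so any hitting set needs a separate element for each — at least 4. Hence 4 is optimal.

4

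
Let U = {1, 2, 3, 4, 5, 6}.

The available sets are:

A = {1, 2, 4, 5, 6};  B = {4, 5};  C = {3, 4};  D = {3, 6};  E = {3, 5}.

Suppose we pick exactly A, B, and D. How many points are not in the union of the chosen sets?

Union of A, B, D = {1, 2, 3, 4, 5, 6} — that's every point, so 0 are uncovered.

0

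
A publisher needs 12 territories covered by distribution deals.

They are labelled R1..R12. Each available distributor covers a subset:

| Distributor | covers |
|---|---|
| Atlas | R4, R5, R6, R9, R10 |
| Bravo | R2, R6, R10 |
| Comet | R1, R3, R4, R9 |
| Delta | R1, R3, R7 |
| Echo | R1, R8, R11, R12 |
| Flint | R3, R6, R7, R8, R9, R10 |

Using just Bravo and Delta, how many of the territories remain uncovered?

Union of Bravo, Delta = {R1, R2, R3, R6, R7, R10}.
Not covered: R4, R5, R8, R9, R11, R12 — 6 territories.

6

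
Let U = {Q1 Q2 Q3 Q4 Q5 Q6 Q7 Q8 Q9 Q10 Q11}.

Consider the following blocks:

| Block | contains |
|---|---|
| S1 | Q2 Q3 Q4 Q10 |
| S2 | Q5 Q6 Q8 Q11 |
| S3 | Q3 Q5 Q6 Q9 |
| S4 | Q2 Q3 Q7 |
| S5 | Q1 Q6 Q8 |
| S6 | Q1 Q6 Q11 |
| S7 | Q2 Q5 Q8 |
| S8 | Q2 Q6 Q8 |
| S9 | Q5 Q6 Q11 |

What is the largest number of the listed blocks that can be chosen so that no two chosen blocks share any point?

S1, S6 are pairwise disjoint (S1={Q2,Q3,Q4,Q10}; S6={Q1,Q6,Q11}).
Every remaining block overlaps one of these, and no 3 of the listed blocks are pairwise disjoint, so 2 is the maximum.

2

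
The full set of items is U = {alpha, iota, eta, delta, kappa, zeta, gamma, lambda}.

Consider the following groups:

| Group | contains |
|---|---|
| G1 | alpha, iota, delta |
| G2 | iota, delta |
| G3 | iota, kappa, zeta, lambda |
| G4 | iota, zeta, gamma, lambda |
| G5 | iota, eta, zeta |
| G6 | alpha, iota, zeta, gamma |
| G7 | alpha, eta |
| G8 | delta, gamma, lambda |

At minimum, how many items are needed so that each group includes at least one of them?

The 3 items {iota, eta, delta} hit every group.
No choice of 2 items meets every group, so 3 is the minimum.

3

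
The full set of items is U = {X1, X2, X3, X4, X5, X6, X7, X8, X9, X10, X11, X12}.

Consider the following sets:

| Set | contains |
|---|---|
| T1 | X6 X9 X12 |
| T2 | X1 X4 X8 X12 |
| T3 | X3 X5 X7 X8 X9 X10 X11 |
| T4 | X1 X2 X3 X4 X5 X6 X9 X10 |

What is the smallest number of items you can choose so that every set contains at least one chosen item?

H = {X1, X9} meets every set (each contains at least one member of H), and |H| = 2.
No single item lies in every set, so at least 2 are needed and 2 is optimal.

2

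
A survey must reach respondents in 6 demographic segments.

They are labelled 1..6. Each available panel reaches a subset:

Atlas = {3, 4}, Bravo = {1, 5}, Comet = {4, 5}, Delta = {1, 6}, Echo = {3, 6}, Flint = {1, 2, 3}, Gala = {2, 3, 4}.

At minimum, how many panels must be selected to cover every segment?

3

Take {Bravo, Echo, Gala}. Their union is {1, 2, 3, 4, 5, 6}, which is all 6 segments.
No 2 of the 7 panels cover everything (all 21 combinations miss at least one segment), so 3 is optimal.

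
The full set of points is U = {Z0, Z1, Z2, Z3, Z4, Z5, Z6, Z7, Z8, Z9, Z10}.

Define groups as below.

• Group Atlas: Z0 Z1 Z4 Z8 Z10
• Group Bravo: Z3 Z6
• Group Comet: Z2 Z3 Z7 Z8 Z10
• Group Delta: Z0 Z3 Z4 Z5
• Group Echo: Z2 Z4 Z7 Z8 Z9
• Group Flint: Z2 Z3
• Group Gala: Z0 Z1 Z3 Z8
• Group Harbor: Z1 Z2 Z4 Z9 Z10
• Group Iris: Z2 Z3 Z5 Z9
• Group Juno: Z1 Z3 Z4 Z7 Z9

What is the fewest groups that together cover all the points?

Bravo and Delta and Echo and Harbor together: Bravo ∪ Delta ∪ Echo ∪ Harbor = {Z0, Z1, Z2, Z3, Z4, Z5, Z6, Z7, Z8, Z9, Z10} — every point is covered.
No 3 of the 10 groups cover everything (all 120 combinations miss at least one point), so 4 is optimal.

4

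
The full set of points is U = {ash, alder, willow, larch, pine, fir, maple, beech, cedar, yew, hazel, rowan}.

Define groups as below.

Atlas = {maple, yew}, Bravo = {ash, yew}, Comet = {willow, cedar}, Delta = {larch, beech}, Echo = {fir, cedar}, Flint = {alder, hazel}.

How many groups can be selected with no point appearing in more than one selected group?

Atlas, Delta, Echo, Flint are pairwise disjoint (Atlas={maple,yew}; Delta={larch,beech}; Echo={fir,cedar}; Flint={alder,hazel}).
Every remaining group overlaps one of these, and no 5 of the listed groups are pairwise disjoint, so 4 is the maximum.

4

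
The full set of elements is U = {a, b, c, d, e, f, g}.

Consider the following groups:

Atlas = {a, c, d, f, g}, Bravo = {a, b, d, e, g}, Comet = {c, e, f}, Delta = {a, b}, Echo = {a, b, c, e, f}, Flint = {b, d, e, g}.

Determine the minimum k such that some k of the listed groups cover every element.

2

Bravo and Echo cover everything between them: the union {a, b, c, d, e, f, g} is all of U.
No single group has all 7 elements (the largest, Atlas, has 5), so 2 is optimal.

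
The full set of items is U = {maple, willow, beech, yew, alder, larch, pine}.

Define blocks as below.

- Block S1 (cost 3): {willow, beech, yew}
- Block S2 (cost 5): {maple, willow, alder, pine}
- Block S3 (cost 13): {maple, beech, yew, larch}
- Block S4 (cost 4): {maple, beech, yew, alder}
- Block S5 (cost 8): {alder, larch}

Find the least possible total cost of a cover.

S1, S2, S5 together cover every item (S1 ∪ S2 ∪ S5 = {maple, willow, beech, yew, alder, larch, pine}); total cost 3 + 5 + 8 = 16.
No covering selection has total cost below 16.

16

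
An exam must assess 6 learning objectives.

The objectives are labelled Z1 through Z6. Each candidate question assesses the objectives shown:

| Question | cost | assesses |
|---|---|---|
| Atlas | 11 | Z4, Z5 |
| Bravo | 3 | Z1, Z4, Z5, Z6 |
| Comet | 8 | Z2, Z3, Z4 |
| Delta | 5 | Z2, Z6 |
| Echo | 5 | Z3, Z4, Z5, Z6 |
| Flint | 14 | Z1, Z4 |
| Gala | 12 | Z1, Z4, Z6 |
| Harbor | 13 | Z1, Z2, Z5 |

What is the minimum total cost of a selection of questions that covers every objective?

11

Bravo, Comet together cover every objective (Bravo ∪ Comet = {Z1, Z2, Z3, Z4, Z5, Z6}); total cost 3 + 8 = 11.
No covering selection has total cost below 11.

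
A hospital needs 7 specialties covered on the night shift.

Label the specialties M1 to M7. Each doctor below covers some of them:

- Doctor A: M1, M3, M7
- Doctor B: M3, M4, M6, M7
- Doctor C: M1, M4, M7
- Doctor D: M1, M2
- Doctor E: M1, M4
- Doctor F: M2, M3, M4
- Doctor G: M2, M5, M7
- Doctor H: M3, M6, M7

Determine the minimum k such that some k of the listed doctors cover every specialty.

B and D and G together: B ∪ D ∪ G = {M1, M2, M3, M4, M5, M6, M7} — every specialty is covered.
Only G contains M5, so G is forced; the remaining 4 specialties need at least 2 more doctors (each remaining doctor adds at most 3) — so at least 3 doctors are needed, and 3 is optimal.

3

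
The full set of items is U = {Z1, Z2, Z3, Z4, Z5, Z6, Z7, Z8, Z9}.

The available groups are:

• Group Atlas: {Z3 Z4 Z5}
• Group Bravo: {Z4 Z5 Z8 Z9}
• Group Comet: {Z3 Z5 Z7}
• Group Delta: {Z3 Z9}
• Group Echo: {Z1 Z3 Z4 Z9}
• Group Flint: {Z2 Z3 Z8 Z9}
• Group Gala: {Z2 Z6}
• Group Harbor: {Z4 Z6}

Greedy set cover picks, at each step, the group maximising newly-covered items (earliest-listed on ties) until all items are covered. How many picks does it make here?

4

Greedy: pick Bravo (covers 4 new) → pick Comet (covers 2 new) → pick Gala (covers 2 new) → pick Echo (covers 1 new). Total picks: 4.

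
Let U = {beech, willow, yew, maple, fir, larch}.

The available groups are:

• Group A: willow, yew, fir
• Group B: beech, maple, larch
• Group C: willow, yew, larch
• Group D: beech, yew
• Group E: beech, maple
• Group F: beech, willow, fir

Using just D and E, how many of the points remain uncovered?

3

Union of D, E = {beech, yew, maple}.
Not covered: willow, fir, larch — 3 points.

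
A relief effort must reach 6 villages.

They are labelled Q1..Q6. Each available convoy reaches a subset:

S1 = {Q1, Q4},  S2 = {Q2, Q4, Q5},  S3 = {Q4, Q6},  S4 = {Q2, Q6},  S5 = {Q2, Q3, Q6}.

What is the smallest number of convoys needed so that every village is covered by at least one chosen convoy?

3

Take {S1, S2, S5}. Their union is {Q1, Q2, Q3, Q4, Q5, Q6}, which is all 6 villages.
Only S1 contains Q1, so S1 is forced; the remaining 4 villages need at least 2 more convoys (each remaining convoy adds at most 3) — so at least 3 convoys are needed, and 3 is optimal.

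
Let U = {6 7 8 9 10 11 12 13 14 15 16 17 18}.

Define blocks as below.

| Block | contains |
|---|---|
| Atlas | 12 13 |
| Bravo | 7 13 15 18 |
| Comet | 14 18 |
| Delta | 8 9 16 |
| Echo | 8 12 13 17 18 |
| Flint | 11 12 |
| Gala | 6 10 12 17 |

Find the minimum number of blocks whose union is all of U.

Bravo, Comet, Delta, Flint, and Gala cover everything between them: the union {6, 7, 8, 9, 10, 11, 12, 13, 14, 15, 16, 17, 18} is all of U.
No 4 of the 7 blocks cover everything (all 35 combinations miss at least one point), so 5 is optimal.

5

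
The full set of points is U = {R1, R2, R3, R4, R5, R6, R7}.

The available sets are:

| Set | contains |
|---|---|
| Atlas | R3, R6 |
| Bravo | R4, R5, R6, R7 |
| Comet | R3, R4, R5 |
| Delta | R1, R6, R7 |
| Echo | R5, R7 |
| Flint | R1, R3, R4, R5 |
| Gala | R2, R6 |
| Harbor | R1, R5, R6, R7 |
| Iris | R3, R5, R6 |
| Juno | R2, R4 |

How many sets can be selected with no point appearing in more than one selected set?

Atlas, Echo, Juno are pairwise disjoint (Atlas={R3,R6}; Echo={R5,R7}; Juno={R2,R4}).
Every remaining set overlaps one of these, and no 4 of the listed sets are pairwise disjoint, so 3 is the maximum.

3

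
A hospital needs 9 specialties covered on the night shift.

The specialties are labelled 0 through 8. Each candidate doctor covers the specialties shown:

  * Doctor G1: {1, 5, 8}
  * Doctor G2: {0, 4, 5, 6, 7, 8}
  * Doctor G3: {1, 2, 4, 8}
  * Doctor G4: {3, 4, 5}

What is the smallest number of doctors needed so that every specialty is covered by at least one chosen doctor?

Take {G2, G3, G4}. Their union is {0, 1, 2, 3, 4, 5, 6, 7, 8}, which is all 9 specialties.
Only G2 contains 0, so G2 is forced; the remaining 3 specialties need at least 2 more doctors (each remaining doctor adds at most 2) — so at least 3 doctors are needed, and 3 is optimal.

3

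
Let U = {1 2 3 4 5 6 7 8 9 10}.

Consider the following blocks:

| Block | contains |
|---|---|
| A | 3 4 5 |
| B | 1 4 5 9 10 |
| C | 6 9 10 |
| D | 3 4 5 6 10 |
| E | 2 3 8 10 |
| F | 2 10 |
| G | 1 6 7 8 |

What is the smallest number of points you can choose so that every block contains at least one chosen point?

Take H = {3, 7, 10}. Each listed block contains at least one of these, so H is a hitting set of size 3.
The blocks A, F, G are pairwise disjoint, so any hitting set needs a separate point for each — at least 3. Hence 3 is optimal.

3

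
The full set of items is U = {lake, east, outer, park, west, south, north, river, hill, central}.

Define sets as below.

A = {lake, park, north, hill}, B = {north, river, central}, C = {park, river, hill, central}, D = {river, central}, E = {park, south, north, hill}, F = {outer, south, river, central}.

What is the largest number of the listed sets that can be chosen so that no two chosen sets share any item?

A, D are pairwise disjoint (A={lake,park,north,hill}; D={river,central}).
Every remaining set overlaps one of these, and no 3 of the listed sets are pairwise disjoint, so 2 is the maximum.

2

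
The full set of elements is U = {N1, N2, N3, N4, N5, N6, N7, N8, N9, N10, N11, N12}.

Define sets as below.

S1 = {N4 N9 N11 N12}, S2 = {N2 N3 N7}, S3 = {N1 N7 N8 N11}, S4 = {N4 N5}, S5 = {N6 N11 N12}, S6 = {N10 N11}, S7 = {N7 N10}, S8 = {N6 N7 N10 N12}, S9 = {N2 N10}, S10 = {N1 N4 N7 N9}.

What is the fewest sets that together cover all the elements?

S2 and S3 and S4 and S8 and S10 together: S2 ∪ S3 ∪ S4 ∪ S8 ∪ S10 = {N1, N2, N3, N4, N5, N6, N7, N8, N9, N10, N11, N12} — every element is covered.
No 4 of the 10 sets cover everything (all 210 combinations miss at least one element), so 5 is optimal.

5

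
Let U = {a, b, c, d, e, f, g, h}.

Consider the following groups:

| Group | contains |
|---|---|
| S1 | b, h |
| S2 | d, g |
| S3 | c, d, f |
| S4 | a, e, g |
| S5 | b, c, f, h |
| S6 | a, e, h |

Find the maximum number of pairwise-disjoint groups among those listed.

S1, S3, S4 are pairwise disjoint (S1={b,h}; S3={c,d,f}; S4={a,e,g}).
Every remaining group overlaps one of these, and no 4 of the listed groups are pairwise disjoint, so 3 is the maximum.

3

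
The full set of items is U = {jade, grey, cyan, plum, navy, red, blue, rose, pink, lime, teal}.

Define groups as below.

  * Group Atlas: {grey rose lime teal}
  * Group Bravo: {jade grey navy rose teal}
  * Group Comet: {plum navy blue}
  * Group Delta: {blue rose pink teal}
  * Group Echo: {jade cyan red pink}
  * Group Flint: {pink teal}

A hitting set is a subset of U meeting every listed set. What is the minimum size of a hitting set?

The 3 items {plum, red, teal} hit every group.
The groups Atlas, Comet, Echo are pairwise disjoint, so any hitting set needs a separate item for each — at least 3. Hence 3 is optimal.

3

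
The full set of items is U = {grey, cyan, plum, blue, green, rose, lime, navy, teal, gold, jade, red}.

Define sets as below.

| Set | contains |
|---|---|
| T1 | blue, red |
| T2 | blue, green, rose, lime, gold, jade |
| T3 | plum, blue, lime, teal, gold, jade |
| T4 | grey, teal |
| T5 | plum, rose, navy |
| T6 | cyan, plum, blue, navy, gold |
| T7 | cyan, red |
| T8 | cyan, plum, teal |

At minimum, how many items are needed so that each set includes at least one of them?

The 4 items {navy, teal, jade, red} hit every set.
No choice of 3 items meets every set, so 4 is the minimum.

4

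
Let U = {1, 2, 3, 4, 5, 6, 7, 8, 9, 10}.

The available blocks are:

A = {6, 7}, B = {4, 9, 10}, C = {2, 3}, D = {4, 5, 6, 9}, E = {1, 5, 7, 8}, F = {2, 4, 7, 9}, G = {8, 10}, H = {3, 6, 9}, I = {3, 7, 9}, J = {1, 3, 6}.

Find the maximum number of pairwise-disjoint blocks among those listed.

3

A, B, C are pairwise disjoint (A={6,7}; B={4,9,10}; C={2,3}).
Every remaining block overlaps one of these, and no 4 of the listed blocks are pairwise disjoint, so 3 is the maximum.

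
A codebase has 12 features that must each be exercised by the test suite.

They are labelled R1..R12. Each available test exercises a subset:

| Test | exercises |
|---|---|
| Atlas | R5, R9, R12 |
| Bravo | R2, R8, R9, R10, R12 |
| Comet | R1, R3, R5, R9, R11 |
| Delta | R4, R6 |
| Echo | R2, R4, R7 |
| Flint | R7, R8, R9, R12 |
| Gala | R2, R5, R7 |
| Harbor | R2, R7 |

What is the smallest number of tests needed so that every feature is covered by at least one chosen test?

Bravo and Comet and Delta and Harbor together: Bravo ∪ Comet ∪ Delta ∪ Harbor = {R1, R2, R3, R4, R5, R6, R7, R8, R9, R10, R11, R12} — every feature is covered.
No 3 of the 8 tests cover everything (all 56 combinations miss at least one feature), so 4 is optimal.

4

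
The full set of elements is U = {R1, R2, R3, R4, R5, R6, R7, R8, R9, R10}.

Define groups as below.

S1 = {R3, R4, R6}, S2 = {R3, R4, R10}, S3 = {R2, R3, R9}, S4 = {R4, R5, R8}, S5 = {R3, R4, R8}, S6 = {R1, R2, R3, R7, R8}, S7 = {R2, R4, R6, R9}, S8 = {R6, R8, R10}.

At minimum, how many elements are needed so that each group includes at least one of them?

H = {R2, R4, R10} meets every group (each contains at least one member of H), and |H| = 3.
No choice of 2 elements meets every group, so 3 is the minimum.

3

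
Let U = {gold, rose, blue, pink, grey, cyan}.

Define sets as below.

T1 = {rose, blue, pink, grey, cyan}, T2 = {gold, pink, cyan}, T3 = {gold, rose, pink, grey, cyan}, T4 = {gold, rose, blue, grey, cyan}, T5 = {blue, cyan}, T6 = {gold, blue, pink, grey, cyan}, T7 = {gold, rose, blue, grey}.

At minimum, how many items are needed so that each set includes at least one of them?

Take H = {grey, cyan}. Each listed set contains at least one of these, so H is a hitting set of size 2.
No single item lies in every set, so at least 2 are needed and 2 is optimal.

2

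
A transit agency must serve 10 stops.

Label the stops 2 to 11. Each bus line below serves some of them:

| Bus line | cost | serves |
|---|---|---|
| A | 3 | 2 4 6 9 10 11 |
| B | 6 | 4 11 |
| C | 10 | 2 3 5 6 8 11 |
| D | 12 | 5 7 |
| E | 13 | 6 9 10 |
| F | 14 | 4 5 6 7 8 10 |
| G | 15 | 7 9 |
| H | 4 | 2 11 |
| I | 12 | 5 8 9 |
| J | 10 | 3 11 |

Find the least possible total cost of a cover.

A, C, D together cover every stop (A ∪ C ∪ D = {2, 3, 4, 5, 6, 7, 8, 9, 10, 11}); total cost 3 + 10 + 12 = 25.
No covering selection has total cost below 25.

25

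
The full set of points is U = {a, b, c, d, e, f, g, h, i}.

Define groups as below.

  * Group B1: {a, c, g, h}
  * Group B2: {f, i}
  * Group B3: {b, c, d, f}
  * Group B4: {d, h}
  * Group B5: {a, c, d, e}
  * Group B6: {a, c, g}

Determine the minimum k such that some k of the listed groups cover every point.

4

Take {B1, B2, B3, B5}. Their union is {a, b, c, d, e, f, g, h, i}, which is all 9 points.
Only B5 contains e, so B5 is forced; the remaining 5 points need at least 3 more groups (each remaining group adds at most 2) — so at least 4 groups are needed, and 4 is optimal.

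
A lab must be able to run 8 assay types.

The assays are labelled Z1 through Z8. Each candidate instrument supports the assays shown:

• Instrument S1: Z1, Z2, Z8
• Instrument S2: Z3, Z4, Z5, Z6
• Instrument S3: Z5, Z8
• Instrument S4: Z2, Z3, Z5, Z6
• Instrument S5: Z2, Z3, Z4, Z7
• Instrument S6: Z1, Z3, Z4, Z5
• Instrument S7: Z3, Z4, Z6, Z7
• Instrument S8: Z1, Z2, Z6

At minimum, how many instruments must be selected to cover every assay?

S1 and S2 and S5 together: S1 ∪ S2 ∪ S5 = {Z1, Z2, Z3, Z4, Z5, Z6, Z7, Z8} — every assay is covered.
No 2 of the 8 instruments cover everything (all 28 combinations miss at least one assay), so 3 is optimal.

3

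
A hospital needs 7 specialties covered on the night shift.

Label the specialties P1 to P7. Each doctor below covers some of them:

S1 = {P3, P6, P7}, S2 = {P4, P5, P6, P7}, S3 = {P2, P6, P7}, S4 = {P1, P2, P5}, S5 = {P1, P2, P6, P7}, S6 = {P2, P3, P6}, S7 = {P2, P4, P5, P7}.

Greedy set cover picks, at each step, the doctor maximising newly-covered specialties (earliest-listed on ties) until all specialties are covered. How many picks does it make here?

3

Greedy: pick S2 (covers 4 new) → pick S4 (covers 2 new) → pick S1 (covers 1 new). Total picks: 3.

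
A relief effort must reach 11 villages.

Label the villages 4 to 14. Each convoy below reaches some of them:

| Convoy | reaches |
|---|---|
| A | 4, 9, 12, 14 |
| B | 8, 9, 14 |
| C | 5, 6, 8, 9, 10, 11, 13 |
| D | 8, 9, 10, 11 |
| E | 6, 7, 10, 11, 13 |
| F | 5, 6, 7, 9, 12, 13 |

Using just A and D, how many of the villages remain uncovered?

Union of A, D = {4, 8, 9, 10, 11, 12, 14}.
Not covered: 5, 6, 7, 13 — 4 villages.

4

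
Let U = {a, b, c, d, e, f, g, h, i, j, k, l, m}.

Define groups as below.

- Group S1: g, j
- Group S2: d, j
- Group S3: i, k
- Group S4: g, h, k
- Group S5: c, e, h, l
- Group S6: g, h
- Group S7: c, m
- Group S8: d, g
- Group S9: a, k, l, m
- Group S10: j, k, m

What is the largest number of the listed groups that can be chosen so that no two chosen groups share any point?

S2, S3, S6, S7 are pairwise disjoint (S2={d,j}; S3={i,k}; S6={g,h}; S7={c,m}).
Every remaining group overlaps one of these, and no 5 of the listed groups are pairwise disjoint, so 4 is the maximum.

4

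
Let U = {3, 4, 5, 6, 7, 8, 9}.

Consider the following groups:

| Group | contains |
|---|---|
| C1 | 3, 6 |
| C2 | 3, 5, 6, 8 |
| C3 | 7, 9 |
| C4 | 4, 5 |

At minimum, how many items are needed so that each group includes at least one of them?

3

The 3 items {3, 4, 7} hit every group.
The groups C1, C3, C4 are pairwise disjoint, so any hitting set needs a separate item for each — at least 3. Hence 3 is optimal.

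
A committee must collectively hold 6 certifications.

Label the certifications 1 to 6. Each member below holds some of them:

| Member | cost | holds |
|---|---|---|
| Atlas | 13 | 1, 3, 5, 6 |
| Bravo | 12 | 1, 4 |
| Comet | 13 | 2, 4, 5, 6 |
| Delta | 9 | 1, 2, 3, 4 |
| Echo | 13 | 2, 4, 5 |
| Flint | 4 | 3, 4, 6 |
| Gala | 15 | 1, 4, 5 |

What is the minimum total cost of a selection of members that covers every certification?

22

Atlas, Delta together cover every certification (Atlas ∪ Delta = {1, 2, 3, 4, 5, 6}); total cost 13 + 9 = 22.
The greedy pick Flint, Delta, Atlas costs 26; no covering selection beats 22.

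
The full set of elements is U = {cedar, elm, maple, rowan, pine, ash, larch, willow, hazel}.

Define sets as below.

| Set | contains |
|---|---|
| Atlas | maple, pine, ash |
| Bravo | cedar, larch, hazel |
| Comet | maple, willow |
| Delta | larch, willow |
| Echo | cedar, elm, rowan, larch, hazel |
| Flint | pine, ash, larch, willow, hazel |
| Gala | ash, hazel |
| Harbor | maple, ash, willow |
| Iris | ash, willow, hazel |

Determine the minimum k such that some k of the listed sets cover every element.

Take {Atlas, Delta, Echo}. Their union is {cedar, elm, maple, rowan, pine, ash, larch, willow, hazel}, which is all 9 elements.
Only Echo contains elm, so Echo is forced; the remaining 4 elements need at least 2 more sets (each remaining set adds at most 3) — so at least 3 sets are needed, and 3 is optimal.

3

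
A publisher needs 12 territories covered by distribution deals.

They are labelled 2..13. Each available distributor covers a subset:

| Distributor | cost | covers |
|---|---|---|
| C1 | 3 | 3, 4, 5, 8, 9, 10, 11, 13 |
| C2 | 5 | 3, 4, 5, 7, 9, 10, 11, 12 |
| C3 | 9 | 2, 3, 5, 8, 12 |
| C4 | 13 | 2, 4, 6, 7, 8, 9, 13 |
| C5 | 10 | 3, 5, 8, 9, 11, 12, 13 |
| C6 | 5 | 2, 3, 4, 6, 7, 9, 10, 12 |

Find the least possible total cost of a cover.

C1, C6 together cover every territory (C1 ∪ C6 = {2, 3, 4, 5, 6, 7, 8, 9, 10, 11, 12, 13}); total cost 3 + 5 = 8.
No covering selection has total cost below 8.

8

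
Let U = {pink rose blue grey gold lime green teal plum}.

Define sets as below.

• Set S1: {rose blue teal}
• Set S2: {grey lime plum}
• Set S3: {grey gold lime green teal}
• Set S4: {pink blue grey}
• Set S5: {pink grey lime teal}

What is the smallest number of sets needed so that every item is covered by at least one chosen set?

S1, S2, S3, and S5 cover everything between them: the union {pink, rose, blue, grey, gold, lime, green, teal, plum} is all of U.
No 3 of the 5 sets cover everything (all 10 combinations miss at least one item), so 4 is optimal.

4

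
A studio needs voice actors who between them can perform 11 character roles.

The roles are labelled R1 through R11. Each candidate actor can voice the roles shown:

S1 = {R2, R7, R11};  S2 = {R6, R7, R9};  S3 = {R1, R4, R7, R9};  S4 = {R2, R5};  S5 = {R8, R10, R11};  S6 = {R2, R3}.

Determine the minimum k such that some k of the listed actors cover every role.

5

S2 and S3 and S4 and S5 and S6 together: S2 ∪ S3 ∪ S4 ∪ S5 ∪ S6 = {R1, R2, R3, R4, R5, R6, R7, R8, R9, R10, R11} — every role is covered.
No 4 of the 6 actors cover everything (all 15 combinations miss at least one role), so 5 is optimal.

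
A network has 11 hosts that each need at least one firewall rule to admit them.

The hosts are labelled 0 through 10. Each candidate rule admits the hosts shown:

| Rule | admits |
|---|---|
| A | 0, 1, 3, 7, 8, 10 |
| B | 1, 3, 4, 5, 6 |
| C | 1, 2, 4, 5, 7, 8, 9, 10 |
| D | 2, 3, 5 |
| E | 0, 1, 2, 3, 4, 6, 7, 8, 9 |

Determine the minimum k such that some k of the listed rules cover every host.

2

Take {C, E}. Their union is {0, 1, 2, 3, 4, 5, 6, 7, 8, 9, 10}, which is all 11 hosts.
No single rule has all 11 hosts (the largest, E, has 9), so 2 is optimal.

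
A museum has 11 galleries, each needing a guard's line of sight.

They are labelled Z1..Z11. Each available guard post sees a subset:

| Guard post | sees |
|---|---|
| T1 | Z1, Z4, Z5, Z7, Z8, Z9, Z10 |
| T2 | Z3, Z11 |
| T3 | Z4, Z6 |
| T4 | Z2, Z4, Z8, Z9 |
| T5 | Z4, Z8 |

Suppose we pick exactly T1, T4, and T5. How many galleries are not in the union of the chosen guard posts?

3

Union of T1, T4, T5 = {Z1, Z2, Z4, Z5, Z7, Z8, Z9, Z10}.
Not covered: Z3, Z6, Z11 — 3 galleries.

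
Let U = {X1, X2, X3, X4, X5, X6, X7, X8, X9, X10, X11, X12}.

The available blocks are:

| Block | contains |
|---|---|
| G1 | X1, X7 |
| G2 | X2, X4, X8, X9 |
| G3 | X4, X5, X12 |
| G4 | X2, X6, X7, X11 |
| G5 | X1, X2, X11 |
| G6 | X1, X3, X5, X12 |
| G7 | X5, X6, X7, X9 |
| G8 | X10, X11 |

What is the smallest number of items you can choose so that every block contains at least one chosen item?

Take H = {X2, X5, X7, X11}. Each listed block contains at least one of these, so H is a hitting set of size 4.
No choice of 3 items meets every block, so 4 is the minimum.

4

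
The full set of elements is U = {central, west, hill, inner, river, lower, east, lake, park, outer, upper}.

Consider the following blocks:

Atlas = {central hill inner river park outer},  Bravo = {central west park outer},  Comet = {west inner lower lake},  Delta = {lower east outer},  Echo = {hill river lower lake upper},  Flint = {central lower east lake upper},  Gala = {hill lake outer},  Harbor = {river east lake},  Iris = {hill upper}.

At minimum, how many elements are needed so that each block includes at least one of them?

3

The 3 elements {west, hill, east} hit every block.
The blocks Bravo, Harbor, Iris are pairwise disjoint, so any hitting set needs a separate element for each — at least 3. Hence 3 is optimal.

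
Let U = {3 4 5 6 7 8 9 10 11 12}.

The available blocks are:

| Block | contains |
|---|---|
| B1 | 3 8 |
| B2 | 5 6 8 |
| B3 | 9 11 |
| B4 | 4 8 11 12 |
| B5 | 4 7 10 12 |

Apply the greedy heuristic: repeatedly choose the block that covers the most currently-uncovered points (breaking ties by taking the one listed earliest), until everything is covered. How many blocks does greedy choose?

5

Greedy: pick B4 (covers 4 new) → pick B2 (covers 2 new) → pick B5 (covers 2 new) → pick B1 (covers 1 new) → pick B3 (covers 1 new). Total picks: 5.
(The true minimum cover uses only 4 blocks, so greedy is not optimal here.)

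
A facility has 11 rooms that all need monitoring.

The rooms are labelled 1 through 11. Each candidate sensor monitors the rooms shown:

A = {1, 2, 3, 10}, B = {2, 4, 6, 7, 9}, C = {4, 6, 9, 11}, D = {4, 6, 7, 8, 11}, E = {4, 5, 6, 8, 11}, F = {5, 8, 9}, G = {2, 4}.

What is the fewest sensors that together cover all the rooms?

3

A and B and E together: A ∪ B ∪ E = {1, 2, 3, 4, 5, 6, 7, 8, 9, 10, 11} — every room is covered.
Each sensor has at most 5 rooms, and 2·5 = 10 < 11 — so at least 3 sensors are needed, and 3 is optimal.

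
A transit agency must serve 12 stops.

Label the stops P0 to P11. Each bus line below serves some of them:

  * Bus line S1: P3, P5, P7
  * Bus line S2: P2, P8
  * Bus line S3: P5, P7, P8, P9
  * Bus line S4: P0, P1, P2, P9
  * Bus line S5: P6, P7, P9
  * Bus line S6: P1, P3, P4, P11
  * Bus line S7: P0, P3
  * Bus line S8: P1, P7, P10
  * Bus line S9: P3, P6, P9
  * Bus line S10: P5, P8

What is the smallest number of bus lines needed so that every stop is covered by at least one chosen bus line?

5

Take {S3, S4, S6, S8, S9}. Their union is {P0, P1, P2, P3, P4, P5, P6, P7, P8, P9, P10, P11}, which is all 12 stops.
No 4 of the 10 bus lines cover everything (all 210 combinations miss at least one stop), so 5 is optimal.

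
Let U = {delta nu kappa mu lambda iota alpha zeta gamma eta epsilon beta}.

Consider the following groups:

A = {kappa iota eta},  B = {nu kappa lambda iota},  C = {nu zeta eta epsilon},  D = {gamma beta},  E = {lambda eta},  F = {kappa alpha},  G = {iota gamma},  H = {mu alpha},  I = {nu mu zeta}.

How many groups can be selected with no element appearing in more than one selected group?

D, E, F, I are pairwise disjoint (D={gamma,beta}; E={lambda,eta}; F={kappa,alpha}; I={nu,mu,zeta}).
Every remaining group overlaps one of these, and no 5 of the listed groups are pairwise disjoint, so 4 is the maximum.

4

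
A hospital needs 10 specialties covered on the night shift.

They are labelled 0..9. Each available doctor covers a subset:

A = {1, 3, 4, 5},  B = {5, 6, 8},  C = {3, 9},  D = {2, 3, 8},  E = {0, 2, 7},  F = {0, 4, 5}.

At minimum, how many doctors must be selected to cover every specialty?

4

A and B and C and E together: A ∪ B ∪ C ∪ E = {0, 1, 2, 3, 4, 5, 6, 7, 8, 9} — every specialty is covered.
Only B contains 6, so B is forced; the remaining 7 specialties need at least 3 more doctors (each remaining doctor adds at most 3) — so at least 4 doctors are needed, and 4 is optimal.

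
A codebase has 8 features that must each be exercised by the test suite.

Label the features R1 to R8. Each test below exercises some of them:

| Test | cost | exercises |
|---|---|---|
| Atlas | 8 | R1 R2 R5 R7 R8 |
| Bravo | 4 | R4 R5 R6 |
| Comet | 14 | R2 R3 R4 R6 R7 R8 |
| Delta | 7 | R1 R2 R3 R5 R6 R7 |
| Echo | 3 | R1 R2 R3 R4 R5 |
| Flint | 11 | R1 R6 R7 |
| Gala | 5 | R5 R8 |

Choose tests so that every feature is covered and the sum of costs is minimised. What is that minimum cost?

Atlas, Bravo, Echo together cover every feature (Atlas ∪ Bravo ∪ Echo = {R1, R2, R3, R4, R5, R6, R7, R8}); total cost 8 + 4 + 3 = 15.
No covering selection has total cost below 15.

15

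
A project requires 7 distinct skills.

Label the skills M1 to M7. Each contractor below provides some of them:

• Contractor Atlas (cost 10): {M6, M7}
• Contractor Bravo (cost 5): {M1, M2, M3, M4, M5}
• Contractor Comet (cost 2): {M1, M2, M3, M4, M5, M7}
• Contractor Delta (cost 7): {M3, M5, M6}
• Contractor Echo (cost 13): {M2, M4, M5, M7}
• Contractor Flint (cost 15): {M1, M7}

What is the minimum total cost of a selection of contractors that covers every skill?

9

Comet, Delta together cover every skill (Comet ∪ Delta = {M1, M2, M3, M4, M5, M6, M7}); total cost 2 + 7 = 9.
No covering selection has total cost below 9.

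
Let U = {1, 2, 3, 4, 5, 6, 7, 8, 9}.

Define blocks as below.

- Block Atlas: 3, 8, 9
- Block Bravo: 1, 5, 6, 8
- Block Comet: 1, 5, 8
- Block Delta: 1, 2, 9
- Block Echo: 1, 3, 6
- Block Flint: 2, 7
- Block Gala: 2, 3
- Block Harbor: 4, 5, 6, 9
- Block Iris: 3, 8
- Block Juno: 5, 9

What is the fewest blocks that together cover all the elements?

Atlas, Bravo, Flint, and Harbor cover everything between them: the union {1, 2, 3, 4, 5, 6, 7, 8, 9} is all of U.
Only Harbor contains 4, so Harbor is forced; the remaining 5 elements need at least 3 more blocks (each remaining block adds at most 2) — so at least 4 blocks are needed, and 4 is optimal.

4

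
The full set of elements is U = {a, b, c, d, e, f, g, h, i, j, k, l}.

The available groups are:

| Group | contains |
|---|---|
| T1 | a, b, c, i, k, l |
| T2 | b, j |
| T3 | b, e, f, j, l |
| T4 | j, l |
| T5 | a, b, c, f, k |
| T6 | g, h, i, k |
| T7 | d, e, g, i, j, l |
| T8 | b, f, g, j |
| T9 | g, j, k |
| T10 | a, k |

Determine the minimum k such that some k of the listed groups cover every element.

T5 and T6 and T7 together: T5 ∪ T6 ∪ T7 = {a, b, c, d, e, f, g, h, i, j, k, l} — every element is covered.
Only T7 contains d, so T7 is forced; the remaining 6 elements need at least 2 more groups (each remaining group adds at most 5) — so at least 3 groups are needed, and 3 is optimal.

3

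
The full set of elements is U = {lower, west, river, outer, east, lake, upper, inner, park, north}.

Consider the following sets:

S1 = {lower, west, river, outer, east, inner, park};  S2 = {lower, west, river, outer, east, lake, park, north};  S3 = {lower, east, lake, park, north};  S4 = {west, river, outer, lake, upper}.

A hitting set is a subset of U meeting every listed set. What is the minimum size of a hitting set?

The 2 elements {west, park} hit every set.
No single element lies in every set, so at least 2 are needed and 2 is optimal.

2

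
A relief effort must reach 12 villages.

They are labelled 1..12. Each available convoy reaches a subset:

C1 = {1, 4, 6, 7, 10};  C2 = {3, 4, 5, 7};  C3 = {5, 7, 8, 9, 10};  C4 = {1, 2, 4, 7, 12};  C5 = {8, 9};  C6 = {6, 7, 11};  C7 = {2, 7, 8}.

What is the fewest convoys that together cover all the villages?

4

C2 and C3 and C4 and C6 together: C2 ∪ C3 ∪ C4 ∪ C6 = {1, 2, 3, 4, 5, 6, 7, 8, 9, 10, 11, 12} — every village is covered.
Only C2 contains 3, so C2 is forced; the remaining 8 villages need at least 3 more convoys (each remaining convoy adds at most 3) — so at least 4 convoys are needed, and 4 is optimal.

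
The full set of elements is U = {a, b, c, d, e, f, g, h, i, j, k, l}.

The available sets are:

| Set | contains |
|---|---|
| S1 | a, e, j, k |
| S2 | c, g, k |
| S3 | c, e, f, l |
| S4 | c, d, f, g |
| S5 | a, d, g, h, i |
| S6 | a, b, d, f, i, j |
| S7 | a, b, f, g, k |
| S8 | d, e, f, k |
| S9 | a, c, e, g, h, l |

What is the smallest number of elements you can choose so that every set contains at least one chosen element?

3

T = {a, f, g} meets every set (each contains at least one member of T), and |T| = 3.
No choice of 2 elements meets every set, so 3 is the minimum.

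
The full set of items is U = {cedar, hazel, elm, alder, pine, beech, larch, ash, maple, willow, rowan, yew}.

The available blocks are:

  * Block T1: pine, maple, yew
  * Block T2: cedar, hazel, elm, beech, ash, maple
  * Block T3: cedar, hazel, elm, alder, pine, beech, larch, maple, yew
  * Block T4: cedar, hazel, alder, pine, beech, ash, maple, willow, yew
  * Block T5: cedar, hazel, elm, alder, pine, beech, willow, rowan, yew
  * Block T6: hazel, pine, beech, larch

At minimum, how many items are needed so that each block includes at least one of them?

H = {pine, beech} meets every block (each contains at least one member of H), and |H| = 2.
No single item lies in every block, so at least 2 are needed and 2 is optimal.

2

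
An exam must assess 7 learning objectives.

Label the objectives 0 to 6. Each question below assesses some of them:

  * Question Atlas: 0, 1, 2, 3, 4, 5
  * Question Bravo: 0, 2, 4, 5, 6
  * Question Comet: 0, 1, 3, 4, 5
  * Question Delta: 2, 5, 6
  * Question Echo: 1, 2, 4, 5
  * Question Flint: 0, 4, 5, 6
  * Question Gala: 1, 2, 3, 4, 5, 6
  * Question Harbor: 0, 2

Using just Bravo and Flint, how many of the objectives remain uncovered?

2

Union of Bravo, Flint = {0, 2, 4, 5, 6}.
Not covered: 1, 3 — 2 objectives.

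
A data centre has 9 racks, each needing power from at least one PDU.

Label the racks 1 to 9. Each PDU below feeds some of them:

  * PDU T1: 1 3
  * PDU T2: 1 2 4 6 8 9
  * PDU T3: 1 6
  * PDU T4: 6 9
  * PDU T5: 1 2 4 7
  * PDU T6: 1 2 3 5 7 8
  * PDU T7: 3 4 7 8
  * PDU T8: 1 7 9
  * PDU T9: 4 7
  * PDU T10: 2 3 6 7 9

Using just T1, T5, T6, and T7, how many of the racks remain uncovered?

Union of T1, T5, T6, T7 = {1, 2, 3, 4, 5, 7, 8}.
Not covered: 6, 9 — 2 racks.

2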